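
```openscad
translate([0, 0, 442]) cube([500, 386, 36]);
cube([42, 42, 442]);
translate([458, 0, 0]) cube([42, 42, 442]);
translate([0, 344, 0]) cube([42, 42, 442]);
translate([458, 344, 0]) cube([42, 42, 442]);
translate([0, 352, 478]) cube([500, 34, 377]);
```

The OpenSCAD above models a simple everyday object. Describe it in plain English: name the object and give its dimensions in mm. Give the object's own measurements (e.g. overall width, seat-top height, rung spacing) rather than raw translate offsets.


A chair. The seat is a 500×386×36 mm slab with its top at z = 478 mm, on four 42×42 mm corner legs (flush with the seat edges, standing on z = 0). A flat backrest 34 mm thick, 377 mm tall, spans the full seat width and rises from the seat top along its +y edge, rear face flush with the rear of the seat.


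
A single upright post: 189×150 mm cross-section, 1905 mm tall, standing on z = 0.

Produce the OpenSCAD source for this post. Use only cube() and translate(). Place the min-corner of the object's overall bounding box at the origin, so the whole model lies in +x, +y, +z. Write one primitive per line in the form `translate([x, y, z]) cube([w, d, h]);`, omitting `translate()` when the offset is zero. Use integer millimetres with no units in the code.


cube([189, 150, 1905]);


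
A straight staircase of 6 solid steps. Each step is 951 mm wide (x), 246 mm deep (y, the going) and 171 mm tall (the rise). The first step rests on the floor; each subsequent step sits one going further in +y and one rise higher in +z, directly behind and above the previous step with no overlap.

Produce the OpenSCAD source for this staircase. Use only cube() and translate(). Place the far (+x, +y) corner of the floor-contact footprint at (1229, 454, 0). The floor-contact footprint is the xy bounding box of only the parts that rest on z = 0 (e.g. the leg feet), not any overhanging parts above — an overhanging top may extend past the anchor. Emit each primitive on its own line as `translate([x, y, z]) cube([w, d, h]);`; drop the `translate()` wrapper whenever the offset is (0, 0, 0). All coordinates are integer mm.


translate([278, 208, 0]) cube([951, 246, 171]);
translate([278, 454, 171]) cube([951, 246, 171]);
translate([278, 700, 342]) cube([951, 246, 171]);
translate([278, 946, 513]) cube([951, 246, 171]);
translate([278, 1192, 684]) cube([951, 246, 171]);
translate([278, 1438, 855]) cube([951, 246, 171]);


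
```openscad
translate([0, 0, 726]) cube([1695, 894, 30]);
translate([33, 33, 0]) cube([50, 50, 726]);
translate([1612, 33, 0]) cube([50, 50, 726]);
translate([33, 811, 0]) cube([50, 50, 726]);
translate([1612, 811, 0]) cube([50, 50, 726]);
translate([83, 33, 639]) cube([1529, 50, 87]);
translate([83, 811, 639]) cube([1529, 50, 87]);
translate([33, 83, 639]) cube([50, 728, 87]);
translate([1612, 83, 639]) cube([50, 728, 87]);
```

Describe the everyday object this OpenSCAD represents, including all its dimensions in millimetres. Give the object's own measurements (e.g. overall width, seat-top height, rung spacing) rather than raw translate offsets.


A table: top 1695 mm (x) × 894 mm (y), 30 mm thick, upper face at z = 756 mm, on four 50×50 mm square legs, each inset 33 mm from the nearest pair of top edges from z = 0 to the bottom of the top. Four apron rails, 50 mm thick and 87 mm tall, run between adjacent legs with their top edges flush with the underside of the top and their outer faces flush with the legs' outer faces.


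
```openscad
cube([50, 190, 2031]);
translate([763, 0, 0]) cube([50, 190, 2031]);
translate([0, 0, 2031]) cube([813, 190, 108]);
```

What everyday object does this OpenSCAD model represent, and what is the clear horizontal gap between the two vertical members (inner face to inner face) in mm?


A door frame. The clear opening width is 713 mm.

Two 2031 mm tall posts with a header on top — a door frame. The left jamb is 50 mm wide at x = 0; the right jamb starts at x = 763. The clear opening is 763 − 50 = 713 mm.


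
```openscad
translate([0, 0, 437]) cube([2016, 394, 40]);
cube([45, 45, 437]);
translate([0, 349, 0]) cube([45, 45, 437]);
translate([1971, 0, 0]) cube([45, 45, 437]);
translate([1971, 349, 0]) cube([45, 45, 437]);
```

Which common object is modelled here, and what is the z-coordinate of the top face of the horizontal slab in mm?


A bench. The seat-top height is 477 mm.

A long slab on four corner posts — a bench. The slab sits at z = 437 with thickness 40, so the top is 437 + 40 = 477 mm.


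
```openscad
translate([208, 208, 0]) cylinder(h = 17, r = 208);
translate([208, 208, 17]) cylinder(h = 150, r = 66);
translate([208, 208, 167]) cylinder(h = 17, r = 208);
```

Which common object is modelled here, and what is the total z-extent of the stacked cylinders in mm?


A spool. The overall height is 184 mm.

Three coaxial cylinders, large–small–large — a spool. Two 17 mm flanges and a 150 mm core give 17 + 150 + 17 = 184 mm.


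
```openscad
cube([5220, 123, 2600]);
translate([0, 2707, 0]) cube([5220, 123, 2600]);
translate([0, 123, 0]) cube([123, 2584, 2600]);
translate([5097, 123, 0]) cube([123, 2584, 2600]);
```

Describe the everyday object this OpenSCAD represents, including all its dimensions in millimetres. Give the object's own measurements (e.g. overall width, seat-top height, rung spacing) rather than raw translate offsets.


The wall frame of a small rectangular building: four walls, each 2600 mm tall and 123 mm thick, enclosing a footprint 5220 mm (x) by 2830 mm (y) outside-to-outside, with no floor or roof. The front and back walls (the −y and +y sides) span the full width; the two side walls fit between them.


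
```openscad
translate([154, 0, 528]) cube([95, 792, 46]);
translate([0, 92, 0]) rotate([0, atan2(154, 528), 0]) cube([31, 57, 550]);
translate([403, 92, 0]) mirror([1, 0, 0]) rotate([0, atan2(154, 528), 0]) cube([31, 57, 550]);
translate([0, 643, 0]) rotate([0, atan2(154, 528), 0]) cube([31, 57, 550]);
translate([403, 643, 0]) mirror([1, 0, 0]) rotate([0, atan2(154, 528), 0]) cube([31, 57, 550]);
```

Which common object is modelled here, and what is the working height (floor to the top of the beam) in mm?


A sawhorse. The overall height is 574 mm.

A beam across two mirrored pairs of raked legs — a sawhorse. The beam's underside is at z = 528 (matching the legs' vertical rise in atan2(154, 528)) and the beam is 46 mm tall, so its top is at 528 + 46 = 574 mm. The raked legs top out at the beam's underside, so that is the highest point.


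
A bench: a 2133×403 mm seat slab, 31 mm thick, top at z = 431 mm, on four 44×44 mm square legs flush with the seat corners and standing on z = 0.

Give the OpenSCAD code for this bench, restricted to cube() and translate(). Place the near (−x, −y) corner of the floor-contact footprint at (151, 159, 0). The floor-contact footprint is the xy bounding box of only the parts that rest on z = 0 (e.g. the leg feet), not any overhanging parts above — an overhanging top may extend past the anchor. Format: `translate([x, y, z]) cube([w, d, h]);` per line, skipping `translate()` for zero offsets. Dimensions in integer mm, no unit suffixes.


translate([151, 159, 400]) cube([2133, 403, 31]);
translate([151, 159, 0]) cube([44, 44, 400]);
translate([151, 518, 0]) cube([44, 44, 400]);
translate([2240, 159, 0]) cube([44, 44, 400]);
translate([2240, 518, 0]) cube([44, 44, 400]);


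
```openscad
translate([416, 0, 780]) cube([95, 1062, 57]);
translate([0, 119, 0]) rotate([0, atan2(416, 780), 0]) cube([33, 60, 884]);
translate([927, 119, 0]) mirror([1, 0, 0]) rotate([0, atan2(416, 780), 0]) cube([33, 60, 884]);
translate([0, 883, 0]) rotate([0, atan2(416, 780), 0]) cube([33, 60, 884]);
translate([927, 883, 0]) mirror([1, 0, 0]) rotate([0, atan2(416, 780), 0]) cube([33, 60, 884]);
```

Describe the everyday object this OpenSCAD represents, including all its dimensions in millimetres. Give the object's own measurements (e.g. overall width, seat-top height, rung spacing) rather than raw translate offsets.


A sawhorse. A 95×1062×57 mm beam (x, y, z) sits on two A-frame leg pairs. Each pair is two raked legs of 33×60 mm section (60 mm along y) splaying symmetrically in x. Each leg rises 780 mm vertically over 416 mm of horizontal reach and is 884 mm long along its own axis. Every leg's outer bottom edge rests on the floor and its outer top edge meets a bottom edge of the beam — the left legs (tilting toward +x) meet the beam's −x bottom edge, the right legs (their mirror images, tilting toward −x) meet its +x bottom edge — so the leg tops tuck under the beam, the beam's underside is 780 mm above the floor, and the feet are 927 mm apart outside-to-outside with the beam centred between them. The two leg pairs are set in 119 mm from either end of the beam.


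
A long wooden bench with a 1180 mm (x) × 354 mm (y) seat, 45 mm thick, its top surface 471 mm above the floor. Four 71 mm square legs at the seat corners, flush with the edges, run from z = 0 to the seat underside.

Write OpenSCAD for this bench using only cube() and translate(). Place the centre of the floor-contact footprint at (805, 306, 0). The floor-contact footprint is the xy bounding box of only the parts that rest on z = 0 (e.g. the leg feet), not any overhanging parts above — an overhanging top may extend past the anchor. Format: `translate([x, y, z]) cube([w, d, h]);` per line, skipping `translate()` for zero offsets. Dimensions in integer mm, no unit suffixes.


translate([215, 129, 426]) cube([1180, 354, 45]);
translate([215, 129, 0]) cube([71, 71, 426]);
translate([215, 412, 0]) cube([71, 71, 426]);
translate([1324, 129, 0]) cube([71, 71, 426]);
translate([1324, 412, 0]) cube([71, 71, 426]);


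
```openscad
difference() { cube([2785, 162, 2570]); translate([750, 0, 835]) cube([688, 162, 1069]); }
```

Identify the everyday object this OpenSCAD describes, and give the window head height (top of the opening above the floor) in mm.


A wall with a window opening. The window head height is 1904 mm.

A wall with a rectangular opening subtracted — a window. Sill at z = 835, opening 1069 mm tall, so the head is at 835 + 1069 = 1904 mm.


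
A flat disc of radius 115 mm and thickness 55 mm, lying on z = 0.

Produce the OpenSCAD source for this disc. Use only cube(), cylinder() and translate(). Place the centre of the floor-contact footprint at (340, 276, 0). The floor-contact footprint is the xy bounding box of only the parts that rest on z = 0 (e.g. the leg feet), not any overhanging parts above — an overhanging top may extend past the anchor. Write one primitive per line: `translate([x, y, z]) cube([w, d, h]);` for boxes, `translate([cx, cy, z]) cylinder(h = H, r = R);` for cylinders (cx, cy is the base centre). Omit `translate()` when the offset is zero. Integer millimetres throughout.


translate([340, 276, 0]) cylinder(h = 55, r = 115);


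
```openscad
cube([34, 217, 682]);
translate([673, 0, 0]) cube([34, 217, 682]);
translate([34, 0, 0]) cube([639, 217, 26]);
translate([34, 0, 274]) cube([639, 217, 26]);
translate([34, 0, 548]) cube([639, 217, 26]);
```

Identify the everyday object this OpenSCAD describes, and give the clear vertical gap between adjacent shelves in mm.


A bookshelf. The clear shelf gap is 248 mm.

Two tall side panels with 3 horizontal boards between them — a bookshelf. The first two shelf undersides are at z = 0 and z = 274; with shelf thickness 26, the clear gap is 274 − 0 − 26 = 248 mm.


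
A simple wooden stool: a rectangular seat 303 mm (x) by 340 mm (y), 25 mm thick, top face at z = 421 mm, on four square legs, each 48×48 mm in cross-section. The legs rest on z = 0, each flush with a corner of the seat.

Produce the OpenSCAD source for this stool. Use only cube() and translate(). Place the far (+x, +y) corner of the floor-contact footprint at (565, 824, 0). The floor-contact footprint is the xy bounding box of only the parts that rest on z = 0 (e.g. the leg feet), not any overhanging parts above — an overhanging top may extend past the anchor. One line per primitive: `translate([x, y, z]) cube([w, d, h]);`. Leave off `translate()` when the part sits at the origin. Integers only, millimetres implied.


translate([262, 484, 396]) cube([303, 340, 25]);
translate([262, 484, 0]) cube([48, 48, 396]);
translate([517, 484, 0]) cube([48, 48, 396]);
translate([262, 776, 0]) cube([48, 48, 396]);
translate([517, 776, 0]) cube([48, 48, 396]);


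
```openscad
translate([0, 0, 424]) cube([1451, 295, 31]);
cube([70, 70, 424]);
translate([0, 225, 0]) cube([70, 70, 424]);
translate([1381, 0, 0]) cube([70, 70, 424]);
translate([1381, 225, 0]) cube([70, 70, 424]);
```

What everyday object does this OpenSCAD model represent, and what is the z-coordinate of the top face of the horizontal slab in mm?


A bench. The seat-top height is 455 mm.

A long slab on four corner posts — a bench. The slab sits at z = 424 with thickness 31, so the top is 424 + 31 = 455 mm.


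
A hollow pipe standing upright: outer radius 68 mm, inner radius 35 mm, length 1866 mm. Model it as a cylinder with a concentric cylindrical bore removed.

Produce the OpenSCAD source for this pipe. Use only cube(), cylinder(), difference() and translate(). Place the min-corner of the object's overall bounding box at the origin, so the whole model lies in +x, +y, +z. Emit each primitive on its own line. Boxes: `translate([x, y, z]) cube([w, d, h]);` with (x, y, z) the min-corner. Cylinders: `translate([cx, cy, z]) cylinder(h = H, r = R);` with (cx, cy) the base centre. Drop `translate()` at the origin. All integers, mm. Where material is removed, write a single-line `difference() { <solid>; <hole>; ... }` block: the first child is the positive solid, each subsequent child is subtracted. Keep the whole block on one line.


difference() { translate([68, 68, 0]) cylinder(h = 1866, r = 68); translate([68, 68, 0]) cylinder(h = 1866, r = 35); }


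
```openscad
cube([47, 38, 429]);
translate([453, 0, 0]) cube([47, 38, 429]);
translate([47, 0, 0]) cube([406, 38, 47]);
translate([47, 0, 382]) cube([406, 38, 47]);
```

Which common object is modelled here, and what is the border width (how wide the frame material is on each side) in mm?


A picture frame. The border width is 47 mm.

Four thin pieces enclosing a rectangular opening — a picture frame. The two full-height stiles are 429 mm tall; the top rail sits at z = 382 and is 47 mm tall, so the border above the opening is 429 − 382 = 47 mm, matching the stile x-width.


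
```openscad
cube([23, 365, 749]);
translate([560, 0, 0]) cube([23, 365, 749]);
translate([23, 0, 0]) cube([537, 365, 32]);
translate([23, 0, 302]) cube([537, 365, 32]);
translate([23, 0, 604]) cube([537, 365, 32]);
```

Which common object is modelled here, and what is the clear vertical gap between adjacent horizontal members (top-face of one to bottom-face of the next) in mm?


A bookshelf. The clear shelf gap is 270 mm.

Two tall side panels with 3 horizontal boards between them — a bookshelf. The first two shelf undersides are at z = 0 and z = 302; with shelf thickness 32, the clear gap is 302 − 0 − 32 = 270 mm.


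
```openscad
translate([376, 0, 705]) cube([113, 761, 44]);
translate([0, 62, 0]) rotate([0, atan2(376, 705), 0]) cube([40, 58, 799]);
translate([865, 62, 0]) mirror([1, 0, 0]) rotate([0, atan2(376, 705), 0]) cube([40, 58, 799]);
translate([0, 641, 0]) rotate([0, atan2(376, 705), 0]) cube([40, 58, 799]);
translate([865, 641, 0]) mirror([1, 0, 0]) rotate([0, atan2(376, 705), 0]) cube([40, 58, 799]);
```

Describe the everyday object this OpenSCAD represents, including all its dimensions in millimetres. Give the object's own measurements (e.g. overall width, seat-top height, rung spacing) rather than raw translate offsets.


A sawhorse. A 113×761×44 mm beam (x, y, z) sits on two A-frame leg pairs. Each pair is two raked legs of 40×58 mm section (58 mm along y) splaying symmetrically in x. Each leg rises 705 mm vertically over 376 mm of horizontal reach and is 799 mm long along its own axis. Every leg's outer bottom edge rests on the floor and its outer top edge meets a bottom edge of the beam — the left legs (tilting toward +x) meet the beam's −x bottom edge, the right legs (their mirror images, tilting toward −x) meet its +x bottom edge — so the leg tops tuck under the beam, the beam's underside is 705 mm above the floor, and the feet are 865 mm apart outside-to-outside with the beam centred between them. The two leg pairs are set in 62 mm from either end of the beam.


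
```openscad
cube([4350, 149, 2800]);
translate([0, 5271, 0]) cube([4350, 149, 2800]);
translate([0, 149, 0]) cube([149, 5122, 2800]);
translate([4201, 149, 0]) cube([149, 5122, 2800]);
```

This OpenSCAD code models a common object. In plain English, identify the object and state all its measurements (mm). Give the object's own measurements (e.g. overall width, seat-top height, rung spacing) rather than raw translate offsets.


The wall frame of a small rectangular building: four walls, each 2800 mm tall and 149 mm thick, enclosing a footprint 4350 mm (x) by 5420 mm (y) outside-to-outside, with no floor or roof. The front and back walls (the −y and +y sides) span the full width; the two side walls fit between them.


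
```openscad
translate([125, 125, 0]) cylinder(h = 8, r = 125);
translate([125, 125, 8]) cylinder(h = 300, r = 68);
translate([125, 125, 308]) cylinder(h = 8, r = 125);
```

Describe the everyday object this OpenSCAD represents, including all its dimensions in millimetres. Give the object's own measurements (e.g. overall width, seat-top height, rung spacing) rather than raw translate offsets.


A spool: two coaxial disc flanges of radius 125 mm and thickness 8 mm, joined by a core cylinder of radius 68 mm and height 300 mm. The lower flange rests on z = 0 and the three cylinders share a vertical axis.


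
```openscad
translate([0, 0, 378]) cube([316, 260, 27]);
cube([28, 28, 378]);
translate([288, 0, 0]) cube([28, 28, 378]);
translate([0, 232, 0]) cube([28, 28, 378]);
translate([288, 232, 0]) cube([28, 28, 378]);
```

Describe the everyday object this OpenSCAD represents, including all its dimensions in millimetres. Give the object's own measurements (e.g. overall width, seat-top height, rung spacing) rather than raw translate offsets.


A four-legged stool. The seat is a 316×260×27 mm slab whose top surface is at z = 405 mm; four square legs, each 28×28 mm in cross-section, run from the floor (z = 0) to the underside of the seat, each flush with a corner of the seat.


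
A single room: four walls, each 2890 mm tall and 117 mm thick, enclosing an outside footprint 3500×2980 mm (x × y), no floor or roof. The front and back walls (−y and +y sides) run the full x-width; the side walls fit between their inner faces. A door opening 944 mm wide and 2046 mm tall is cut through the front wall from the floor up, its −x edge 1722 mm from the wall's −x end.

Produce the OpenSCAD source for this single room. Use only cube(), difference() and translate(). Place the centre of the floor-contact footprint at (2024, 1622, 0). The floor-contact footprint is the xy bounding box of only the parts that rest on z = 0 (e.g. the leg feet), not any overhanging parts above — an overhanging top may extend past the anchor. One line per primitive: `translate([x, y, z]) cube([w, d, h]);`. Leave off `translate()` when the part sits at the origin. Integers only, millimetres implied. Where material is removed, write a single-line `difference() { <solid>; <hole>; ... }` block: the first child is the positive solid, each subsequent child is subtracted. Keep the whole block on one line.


difference() { translate([274, 132, 0]) cube([3500, 117, 2890]); translate([1996, 132, 0]) cube([944, 117, 2046]); }
translate([274, 2995, 0]) cube([3500, 117, 2890]);
translate([274, 249, 0]) cube([117, 2746, 2890]);
translate([3657, 249, 0]) cube([117, 2746, 2890]);


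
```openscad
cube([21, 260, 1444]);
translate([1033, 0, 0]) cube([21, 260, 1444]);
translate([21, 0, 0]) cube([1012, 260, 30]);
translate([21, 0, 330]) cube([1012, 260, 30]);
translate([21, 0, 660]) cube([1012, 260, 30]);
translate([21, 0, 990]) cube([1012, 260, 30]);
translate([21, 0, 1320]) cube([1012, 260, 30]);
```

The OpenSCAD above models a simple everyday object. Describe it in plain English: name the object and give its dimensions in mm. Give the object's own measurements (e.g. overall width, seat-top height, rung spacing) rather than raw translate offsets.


An open bookshelf. Two side panels, each 21 mm thick, 260 mm deep and 1444 mm tall, stand 1054 mm apart (outside-to-outside). Between them sit 5 shelves, each 30 mm thick and 260 mm deep, spanning the full gap between the sides. The bottom shelf rests on the floor (its underside at z = 0) and the clear gap between one shelf's top and the next shelf's underside is 300 mm.


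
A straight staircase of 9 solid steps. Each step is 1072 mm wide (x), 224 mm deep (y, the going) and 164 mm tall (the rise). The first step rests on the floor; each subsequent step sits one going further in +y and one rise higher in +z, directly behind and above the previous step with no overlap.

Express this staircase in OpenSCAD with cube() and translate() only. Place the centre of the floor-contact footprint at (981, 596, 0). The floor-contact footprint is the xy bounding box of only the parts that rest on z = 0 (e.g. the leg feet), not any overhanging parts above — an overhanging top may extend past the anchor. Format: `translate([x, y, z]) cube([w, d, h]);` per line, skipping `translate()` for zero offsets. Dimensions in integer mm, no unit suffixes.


translate([445, 484, 0]) cube([1072, 224, 164]);
translate([445, 708, 164]) cube([1072, 224, 164]);
translate([445, 932, 328]) cube([1072, 224, 164]);
translate([445, 1156, 492]) cube([1072, 224, 164]);
translate([445, 1380, 656]) cube([1072, 224, 164]);
translate([445, 1604, 820]) cube([1072, 224, 164]);
translate([445, 1828, 984]) cube([1072, 224, 164]);
translate([445, 2052, 1148]) cube([1072, 224, 164]);
translate([445, 2276, 1312]) cube([1072, 224, 164]);


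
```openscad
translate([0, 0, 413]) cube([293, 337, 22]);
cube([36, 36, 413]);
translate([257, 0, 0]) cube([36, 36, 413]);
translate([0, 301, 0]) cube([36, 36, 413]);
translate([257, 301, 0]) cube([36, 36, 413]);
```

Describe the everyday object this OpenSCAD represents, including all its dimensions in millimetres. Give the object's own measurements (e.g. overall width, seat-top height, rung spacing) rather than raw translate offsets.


A four-legged stool. The seat is a 293×337×22 mm slab whose top surface is at z = 435 mm; four square legs, each 36×36 mm in cross-section, run from the floor (z = 0) to the underside of the seat, each flush with a corner of the seat.


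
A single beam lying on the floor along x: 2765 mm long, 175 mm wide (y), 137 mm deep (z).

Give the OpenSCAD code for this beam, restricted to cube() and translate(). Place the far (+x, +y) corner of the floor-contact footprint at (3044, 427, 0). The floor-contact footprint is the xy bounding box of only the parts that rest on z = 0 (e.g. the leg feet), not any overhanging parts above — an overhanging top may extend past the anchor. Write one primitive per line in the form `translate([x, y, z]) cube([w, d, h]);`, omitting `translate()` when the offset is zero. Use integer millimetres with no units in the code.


translate([279, 252, 0]) cube([2765, 175, 137]);


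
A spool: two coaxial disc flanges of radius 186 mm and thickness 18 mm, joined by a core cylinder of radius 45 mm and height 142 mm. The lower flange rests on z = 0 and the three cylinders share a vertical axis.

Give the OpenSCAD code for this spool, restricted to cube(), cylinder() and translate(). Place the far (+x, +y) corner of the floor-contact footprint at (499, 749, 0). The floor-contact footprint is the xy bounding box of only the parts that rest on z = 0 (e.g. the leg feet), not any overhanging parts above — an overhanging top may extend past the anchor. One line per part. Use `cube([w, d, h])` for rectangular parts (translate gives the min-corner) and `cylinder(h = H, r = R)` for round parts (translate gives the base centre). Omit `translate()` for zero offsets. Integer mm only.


translate([313, 563, 0]) cylinder(h = 18, r = 186);
translate([313, 563, 18]) cylinder(h = 142, r = 45);
translate([313, 563, 160]) cylinder(h = 18, r = 186);


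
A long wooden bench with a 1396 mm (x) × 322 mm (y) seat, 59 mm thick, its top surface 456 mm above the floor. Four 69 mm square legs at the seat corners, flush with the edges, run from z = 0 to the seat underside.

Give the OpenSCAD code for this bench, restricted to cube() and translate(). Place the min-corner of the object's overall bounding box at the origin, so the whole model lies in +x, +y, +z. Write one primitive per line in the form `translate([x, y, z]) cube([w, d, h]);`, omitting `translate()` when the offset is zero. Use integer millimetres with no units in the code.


translate([0, 0, 397]) cube([1396, 322, 59]);
cube([69, 69, 397]);
translate([0, 253, 0]) cube([69, 69, 397]);
translate([1327, 0, 0]) cube([69, 69, 397]);
translate([1327, 253, 0]) cube([69, 69, 397]);


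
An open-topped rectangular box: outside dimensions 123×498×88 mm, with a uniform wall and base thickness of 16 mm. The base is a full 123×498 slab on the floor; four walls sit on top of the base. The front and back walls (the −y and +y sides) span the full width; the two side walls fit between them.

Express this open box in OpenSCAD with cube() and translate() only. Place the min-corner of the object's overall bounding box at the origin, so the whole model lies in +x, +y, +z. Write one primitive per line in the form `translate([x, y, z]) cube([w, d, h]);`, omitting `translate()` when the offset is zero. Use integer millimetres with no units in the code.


cube([123, 498, 16]);
translate([0, 0, 16]) cube([123, 16, 72]);
translate([0, 482, 16]) cube([123, 16, 72]);
translate([0, 16, 16]) cube([16, 466, 72]);
translate([107, 16, 16]) cube([16, 466, 72]);


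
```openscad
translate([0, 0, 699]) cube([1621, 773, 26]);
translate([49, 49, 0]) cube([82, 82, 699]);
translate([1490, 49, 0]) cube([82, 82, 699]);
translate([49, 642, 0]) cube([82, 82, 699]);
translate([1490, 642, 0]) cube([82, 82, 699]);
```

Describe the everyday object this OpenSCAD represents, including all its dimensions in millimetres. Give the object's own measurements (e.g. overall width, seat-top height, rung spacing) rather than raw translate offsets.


A table: top 1621 mm (x) × 773 mm (y), 26 mm thick, upper face at z = 725 mm, on four 82×82 mm square legs, each inset 49 mm from the nearest pair of top edges from z = 0 to the bottom of the top.


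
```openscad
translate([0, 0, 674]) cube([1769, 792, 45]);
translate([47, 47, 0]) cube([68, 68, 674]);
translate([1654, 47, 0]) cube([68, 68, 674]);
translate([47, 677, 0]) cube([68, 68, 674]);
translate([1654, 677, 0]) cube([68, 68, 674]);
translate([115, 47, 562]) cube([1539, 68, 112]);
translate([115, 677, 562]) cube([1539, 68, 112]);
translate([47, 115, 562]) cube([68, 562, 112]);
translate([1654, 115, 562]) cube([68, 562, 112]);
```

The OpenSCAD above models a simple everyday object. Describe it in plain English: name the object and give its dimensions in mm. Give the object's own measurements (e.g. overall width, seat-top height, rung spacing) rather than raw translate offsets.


A rectangular dining table. The top is 1769×792×45 mm with its upper surface at z = 719 mm. It stands on four 68×68 mm square legs, each inset 47 mm from the nearest pair of top edges, running from the floor to the underside of the top. Four apron rails, 68 mm thick and 112 mm tall, run between adjacent legs with their top edges flush with the underside of the top and their outer faces flush with the legs' outer faces.


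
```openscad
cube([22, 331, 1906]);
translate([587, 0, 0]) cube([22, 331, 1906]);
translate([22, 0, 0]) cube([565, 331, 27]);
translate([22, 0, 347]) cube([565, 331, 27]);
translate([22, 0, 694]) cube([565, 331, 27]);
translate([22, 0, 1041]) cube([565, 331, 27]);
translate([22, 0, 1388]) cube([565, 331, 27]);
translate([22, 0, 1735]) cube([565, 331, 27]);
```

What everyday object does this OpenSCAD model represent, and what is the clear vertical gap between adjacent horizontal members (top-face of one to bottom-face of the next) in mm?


A bookshelf. The clear shelf gap is 320 mm.

Two tall side panels with 6 horizontal boards between them — a bookshelf. The first two shelf undersides are at z = 0 and z = 347; with shelf thickness 27, the clear gap is 347 − 0 − 27 = 320 mm.


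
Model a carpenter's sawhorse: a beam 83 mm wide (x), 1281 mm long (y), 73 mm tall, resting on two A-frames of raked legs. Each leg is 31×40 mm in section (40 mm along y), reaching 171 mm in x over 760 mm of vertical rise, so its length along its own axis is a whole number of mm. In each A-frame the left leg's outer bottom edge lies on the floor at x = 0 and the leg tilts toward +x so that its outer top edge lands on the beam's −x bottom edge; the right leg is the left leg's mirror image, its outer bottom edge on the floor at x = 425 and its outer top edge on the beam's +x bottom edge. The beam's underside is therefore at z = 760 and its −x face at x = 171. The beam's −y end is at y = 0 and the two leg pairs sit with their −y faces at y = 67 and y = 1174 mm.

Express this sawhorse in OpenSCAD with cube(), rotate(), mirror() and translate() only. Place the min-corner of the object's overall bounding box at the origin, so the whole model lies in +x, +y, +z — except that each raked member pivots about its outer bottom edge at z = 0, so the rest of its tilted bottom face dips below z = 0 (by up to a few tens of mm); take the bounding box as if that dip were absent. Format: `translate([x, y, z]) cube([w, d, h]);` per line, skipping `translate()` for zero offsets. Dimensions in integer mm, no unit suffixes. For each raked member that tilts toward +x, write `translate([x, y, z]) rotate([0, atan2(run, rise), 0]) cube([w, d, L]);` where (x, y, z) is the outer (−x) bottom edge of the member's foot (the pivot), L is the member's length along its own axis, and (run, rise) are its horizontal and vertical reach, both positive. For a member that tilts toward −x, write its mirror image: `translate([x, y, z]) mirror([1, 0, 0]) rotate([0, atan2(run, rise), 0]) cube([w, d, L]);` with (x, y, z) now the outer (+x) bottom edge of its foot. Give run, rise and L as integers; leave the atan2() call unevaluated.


// leg length = √(171² + 760²) = 779
// right-leg outer foot x = 2·171 + 83 = 425
// beam min-corner = (171, 0, 760)
translate([171, 0, 760]) cube([83, 1281, 73]);
translate([0, 67, 0]) rotate([0, atan2(171, 760), 0]) cube([31, 40, 779]);
translate([425, 67, 0]) mirror([1, 0, 0]) rotate([0, atan2(171, 760), 0]) cube([31, 40, 779]);
translate([0, 1174, 0]) rotate([0, atan2(171, 760), 0]) cube([31, 40, 779]);
translate([425, 1174, 0]) mirror([1, 0, 0]) rotate([0, atan2(171, 760), 0]) cube([31, 40, 779]);


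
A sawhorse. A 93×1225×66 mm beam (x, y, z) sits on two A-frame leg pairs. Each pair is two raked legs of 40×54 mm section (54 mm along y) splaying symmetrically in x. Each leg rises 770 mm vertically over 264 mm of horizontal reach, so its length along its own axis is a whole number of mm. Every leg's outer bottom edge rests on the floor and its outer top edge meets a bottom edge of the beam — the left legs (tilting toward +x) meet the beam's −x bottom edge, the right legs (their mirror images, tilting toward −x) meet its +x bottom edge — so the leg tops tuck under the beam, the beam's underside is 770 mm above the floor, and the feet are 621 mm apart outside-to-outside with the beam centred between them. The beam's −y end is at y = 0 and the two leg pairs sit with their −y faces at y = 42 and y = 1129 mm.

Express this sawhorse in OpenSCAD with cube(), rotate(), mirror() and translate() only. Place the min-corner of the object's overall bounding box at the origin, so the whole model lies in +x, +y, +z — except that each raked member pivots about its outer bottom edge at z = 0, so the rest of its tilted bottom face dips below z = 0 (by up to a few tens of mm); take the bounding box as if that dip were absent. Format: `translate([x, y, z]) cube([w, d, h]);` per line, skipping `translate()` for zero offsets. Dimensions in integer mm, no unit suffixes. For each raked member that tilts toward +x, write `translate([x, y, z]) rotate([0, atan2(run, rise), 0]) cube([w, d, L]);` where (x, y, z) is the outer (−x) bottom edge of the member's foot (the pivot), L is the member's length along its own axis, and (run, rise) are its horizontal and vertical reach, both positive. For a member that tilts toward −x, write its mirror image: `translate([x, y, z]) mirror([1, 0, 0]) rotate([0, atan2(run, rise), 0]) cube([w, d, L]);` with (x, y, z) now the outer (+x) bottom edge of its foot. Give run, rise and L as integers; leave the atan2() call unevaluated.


translate([264, 0, 770]) cube([93, 1225, 66]);
translate([0, 42, 0]) rotate([0, atan2(264, 770), 0]) cube([40, 54, 814]);
translate([621, 42, 0]) mirror([1, 0, 0]) rotate([0, atan2(264, 770), 0]) cube([40, 54, 814]);
translate([0, 1129, 0]) rotate([0, atan2(264, 770), 0]) cube([40, 54, 814]);
translate([621, 1129, 0]) mirror([1, 0, 0]) rotate([0, atan2(264, 770), 0]) cube([40, 54, 814]);


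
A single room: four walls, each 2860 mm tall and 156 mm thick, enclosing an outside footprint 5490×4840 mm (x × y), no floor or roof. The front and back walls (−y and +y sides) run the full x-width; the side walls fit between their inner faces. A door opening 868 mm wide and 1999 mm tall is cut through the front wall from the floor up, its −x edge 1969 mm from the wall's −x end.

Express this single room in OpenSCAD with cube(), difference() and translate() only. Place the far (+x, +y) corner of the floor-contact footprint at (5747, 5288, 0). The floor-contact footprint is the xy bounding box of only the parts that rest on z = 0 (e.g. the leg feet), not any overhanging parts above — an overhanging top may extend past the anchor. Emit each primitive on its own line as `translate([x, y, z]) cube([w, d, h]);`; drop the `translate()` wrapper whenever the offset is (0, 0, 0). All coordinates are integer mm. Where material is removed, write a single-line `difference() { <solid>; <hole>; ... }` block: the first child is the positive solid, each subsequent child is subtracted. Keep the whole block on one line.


difference() { translate([257, 448, 0]) cube([5490, 156, 2860]); translate([2226, 448, 0]) cube([868, 156, 1999]); }
translate([257, 5132, 0]) cube([5490, 156, 2860]);
translate([257, 604, 0]) cube([156, 4528, 2860]);
translate([5591, 604, 0]) cube([156, 4528, 2860]);


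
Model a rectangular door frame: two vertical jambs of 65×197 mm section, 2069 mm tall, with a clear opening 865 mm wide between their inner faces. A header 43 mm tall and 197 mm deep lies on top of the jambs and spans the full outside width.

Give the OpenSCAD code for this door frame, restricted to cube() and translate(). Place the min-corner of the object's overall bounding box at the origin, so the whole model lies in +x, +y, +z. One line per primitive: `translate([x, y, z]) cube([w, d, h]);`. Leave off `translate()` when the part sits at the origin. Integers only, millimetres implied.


cube([65, 197, 2069]);
translate([930, 0, 0]) cube([65, 197, 2069]);
translate([0, 0, 2069]) cube([995, 197, 43]);


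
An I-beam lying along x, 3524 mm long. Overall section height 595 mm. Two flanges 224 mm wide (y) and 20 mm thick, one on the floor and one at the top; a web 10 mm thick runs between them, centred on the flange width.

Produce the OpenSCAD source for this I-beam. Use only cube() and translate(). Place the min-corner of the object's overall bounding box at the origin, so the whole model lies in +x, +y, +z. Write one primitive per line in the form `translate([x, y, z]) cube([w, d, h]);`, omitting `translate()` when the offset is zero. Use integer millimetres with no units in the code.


cube([3524, 224, 20]);
translate([0, 107, 20]) cube([3524, 10, 555]);
translate([0, 0, 575]) cube([3524, 224, 20]);


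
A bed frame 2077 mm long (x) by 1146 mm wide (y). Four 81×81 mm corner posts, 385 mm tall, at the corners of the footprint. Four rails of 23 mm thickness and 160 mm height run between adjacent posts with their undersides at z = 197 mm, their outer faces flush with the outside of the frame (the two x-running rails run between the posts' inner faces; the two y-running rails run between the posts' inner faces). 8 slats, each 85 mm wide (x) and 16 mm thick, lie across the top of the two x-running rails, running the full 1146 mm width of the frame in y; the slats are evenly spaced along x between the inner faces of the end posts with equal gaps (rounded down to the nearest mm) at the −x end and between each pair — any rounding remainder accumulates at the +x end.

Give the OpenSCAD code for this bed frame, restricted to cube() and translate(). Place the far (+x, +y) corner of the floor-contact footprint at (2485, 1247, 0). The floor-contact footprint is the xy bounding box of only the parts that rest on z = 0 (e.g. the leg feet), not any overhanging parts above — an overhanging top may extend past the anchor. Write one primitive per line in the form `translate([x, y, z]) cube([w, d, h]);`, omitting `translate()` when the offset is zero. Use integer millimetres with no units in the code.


// slat z = rail_z + rail_h = 197 + 160 = 357
// slat gap = ⌊(1915 − 8·85) / 9⌋ = 137
translate([408, 101, 0]) cube([81, 81, 385]);
translate([408, 1166, 0]) cube([81, 81, 385]);
translate([2404, 101, 0]) cube([81, 81, 385]);
translate([2404, 1166, 0]) cube([81, 81, 385]);
translate([489, 101, 197]) cube([1915, 23, 160]);
translate([489, 1224, 197]) cube([1915, 23, 160]);
translate([408, 182, 197]) cube([23, 984, 160]);
translate([2462, 182, 197]) cube([23, 984, 160]);
translate([626, 101, 357]) cube([85, 1146, 16]);
translate([848, 101, 357]) cube([85, 1146, 16]);
translate([1070, 101, 357]) cube([85, 1146, 16]);
translate([1292, 101, 357]) cube([85, 1146, 16]);
translate([1514, 101, 357]) cube([85, 1146, 16]);
translate([1736, 101, 357]) cube([85, 1146, 16]);
translate([1958, 101, 357]) cube([85, 1146, 16]);
translate([2180, 101, 357]) cube([85, 1146, 16]);


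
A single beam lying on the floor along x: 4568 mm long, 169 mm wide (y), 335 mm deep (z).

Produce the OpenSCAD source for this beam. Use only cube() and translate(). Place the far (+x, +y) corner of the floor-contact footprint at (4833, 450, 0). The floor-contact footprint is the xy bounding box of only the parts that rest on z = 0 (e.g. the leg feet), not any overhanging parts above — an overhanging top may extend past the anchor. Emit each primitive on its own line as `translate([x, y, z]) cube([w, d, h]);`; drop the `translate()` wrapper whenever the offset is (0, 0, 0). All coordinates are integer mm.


translate([265, 281, 0]) cube([4568, 169, 335]);


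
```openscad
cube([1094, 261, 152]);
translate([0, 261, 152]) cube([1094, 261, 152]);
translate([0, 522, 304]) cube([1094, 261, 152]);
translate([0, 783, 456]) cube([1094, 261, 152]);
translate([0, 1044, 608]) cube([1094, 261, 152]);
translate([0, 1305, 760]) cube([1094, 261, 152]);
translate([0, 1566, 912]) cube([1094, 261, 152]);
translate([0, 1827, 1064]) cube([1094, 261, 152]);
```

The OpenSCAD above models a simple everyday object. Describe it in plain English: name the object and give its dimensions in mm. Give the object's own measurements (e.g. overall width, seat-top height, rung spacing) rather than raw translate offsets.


A straight staircase of 8 solid steps. Each step is 1094 mm wide (x), 261 mm deep (y, the going) and 152 mm tall (the rise). The first step rests on the floor; each subsequent step sits one going further in +y and one rise higher in +z, directly behind and above the previous step with no overlap.


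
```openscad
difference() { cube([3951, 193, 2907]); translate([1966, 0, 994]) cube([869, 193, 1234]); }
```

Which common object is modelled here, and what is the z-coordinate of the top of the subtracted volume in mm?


A wall with a window opening. The window head height is 2228 mm.

A wall with a rectangular opening subtracted — a window. Sill at z = 994, opening 1234 mm tall, so the head is at 994 + 1234 = 2228 mm.
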